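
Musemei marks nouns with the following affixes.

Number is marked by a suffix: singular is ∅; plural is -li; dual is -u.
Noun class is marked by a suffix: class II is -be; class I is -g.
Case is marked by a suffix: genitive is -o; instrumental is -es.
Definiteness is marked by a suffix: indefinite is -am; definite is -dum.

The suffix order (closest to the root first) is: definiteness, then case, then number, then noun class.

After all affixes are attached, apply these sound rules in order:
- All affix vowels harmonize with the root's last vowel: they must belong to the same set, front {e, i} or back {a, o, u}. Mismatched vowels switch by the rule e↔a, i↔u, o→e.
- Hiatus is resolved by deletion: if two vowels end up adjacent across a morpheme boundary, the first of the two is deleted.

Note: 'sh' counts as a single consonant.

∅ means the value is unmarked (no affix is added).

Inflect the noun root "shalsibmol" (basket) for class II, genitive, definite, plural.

shalsibmoldumoluba

Attach definiteness definite -dum → shalsibmoldum.
Attach case genitive -o → shalsibmoldumo.
Attach number plural -li → shalsibmoldumoli.
Attach noun class class II -be → shalsibmoldumolibe.
Apply vowel harmony: shalsibmoldumolibe → shalsibmoldumoluba.
Vowel deletion: no change.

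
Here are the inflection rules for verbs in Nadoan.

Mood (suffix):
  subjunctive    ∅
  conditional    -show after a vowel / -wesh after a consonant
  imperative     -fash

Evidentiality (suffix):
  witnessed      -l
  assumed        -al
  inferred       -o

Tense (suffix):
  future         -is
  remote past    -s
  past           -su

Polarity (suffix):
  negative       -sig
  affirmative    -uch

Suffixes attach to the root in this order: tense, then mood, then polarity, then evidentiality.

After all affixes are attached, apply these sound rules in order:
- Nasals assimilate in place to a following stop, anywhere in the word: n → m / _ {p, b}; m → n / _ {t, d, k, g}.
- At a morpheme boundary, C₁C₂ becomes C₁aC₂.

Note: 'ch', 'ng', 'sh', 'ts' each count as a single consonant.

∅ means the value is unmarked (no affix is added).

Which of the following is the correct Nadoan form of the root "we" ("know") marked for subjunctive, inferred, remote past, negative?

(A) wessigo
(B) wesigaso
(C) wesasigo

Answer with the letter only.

C

Attach tense remote past -s → wes.
mood = subjunctive: zero marking, form stays wes.
Attach polarity negative -sig → wessig.
Attach evidentiality inferred -o → wessigo.
Nasal assimilation: no change.
Apply epenthesis: wessigo → wesasigo.
So the correct form is wesasigo, option (C).
(A) wessigo is wrong: it fails to apply the sound rule(s).
(B) wesigaso is wrong: it has the affixes in the wrong order.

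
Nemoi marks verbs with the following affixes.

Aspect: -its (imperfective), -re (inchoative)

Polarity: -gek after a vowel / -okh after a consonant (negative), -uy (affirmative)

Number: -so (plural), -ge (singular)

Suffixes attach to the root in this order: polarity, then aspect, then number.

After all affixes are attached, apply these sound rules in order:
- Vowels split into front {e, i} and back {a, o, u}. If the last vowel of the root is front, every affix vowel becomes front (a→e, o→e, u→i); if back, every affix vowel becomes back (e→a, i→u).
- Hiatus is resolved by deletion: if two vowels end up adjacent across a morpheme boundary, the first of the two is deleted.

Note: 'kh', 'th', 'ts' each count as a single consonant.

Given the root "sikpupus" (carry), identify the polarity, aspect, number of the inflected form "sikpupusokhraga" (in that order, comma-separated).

negative, inchoative, singular

Segment: sikpupus-okh-re-ge.
polarity: -gek/okh → negative.
aspect: -re → inchoative.
number: -ge → singular.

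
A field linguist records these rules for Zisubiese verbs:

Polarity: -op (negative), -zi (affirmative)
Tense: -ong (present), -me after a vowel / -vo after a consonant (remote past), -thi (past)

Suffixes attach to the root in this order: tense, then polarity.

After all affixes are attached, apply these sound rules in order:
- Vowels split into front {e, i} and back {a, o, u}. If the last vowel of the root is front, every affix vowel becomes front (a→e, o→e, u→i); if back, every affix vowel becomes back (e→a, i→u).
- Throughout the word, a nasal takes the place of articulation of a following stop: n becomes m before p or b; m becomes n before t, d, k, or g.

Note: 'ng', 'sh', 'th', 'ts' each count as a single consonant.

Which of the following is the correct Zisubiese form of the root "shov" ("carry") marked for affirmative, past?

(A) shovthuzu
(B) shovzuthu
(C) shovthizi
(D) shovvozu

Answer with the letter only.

Attach tense past -thi → shovthi.
Attach polarity affirmative -zi → shovthizi.
Apply vowel harmony: shovthizi → shovthuzu.
Nasal assimilation: no change.
So the correct form is shovthuzu, option (A).
(D) shovvozu is wrong: it uses remote past instead of past for tense.
(B) shovzuthu is wrong: it has the affixes in the wrong order.
(C) shovthizi is wrong: it fails to apply the sound rule(s).

A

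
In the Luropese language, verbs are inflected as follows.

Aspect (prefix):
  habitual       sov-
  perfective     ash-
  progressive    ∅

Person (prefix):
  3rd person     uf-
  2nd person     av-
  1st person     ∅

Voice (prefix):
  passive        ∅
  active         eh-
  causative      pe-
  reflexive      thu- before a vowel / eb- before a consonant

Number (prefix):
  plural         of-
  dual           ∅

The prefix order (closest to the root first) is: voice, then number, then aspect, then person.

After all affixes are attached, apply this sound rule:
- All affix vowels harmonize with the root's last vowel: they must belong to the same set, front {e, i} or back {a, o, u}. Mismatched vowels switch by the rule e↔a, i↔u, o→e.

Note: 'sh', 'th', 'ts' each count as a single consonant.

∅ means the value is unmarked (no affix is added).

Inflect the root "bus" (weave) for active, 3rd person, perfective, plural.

ufashofahbus

Attach voice active eh- → ehbus.
Attach number plural of- → ofehbus.
Attach aspect perfective ash- → ashofehbus.
Attach person 3rd person uf- → ufashofehbus.
Apply vowel harmony: ufashofehbus → ufashofahbus.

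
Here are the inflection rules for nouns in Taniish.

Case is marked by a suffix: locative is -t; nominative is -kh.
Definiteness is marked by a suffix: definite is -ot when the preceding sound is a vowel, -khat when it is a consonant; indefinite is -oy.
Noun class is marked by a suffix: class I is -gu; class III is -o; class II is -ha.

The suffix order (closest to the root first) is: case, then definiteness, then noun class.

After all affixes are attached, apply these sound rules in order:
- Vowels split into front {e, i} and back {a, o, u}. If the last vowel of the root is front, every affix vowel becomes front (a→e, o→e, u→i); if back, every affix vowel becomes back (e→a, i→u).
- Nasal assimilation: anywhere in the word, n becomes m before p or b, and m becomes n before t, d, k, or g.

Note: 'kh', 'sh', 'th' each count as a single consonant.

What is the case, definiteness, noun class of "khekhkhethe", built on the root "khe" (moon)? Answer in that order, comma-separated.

Segment: khe-kh-khat-ha.
case: -kh → nominative.
definiteness: -ot/khat → definite.
noun class: -ha → class II.

nominative, definite, class II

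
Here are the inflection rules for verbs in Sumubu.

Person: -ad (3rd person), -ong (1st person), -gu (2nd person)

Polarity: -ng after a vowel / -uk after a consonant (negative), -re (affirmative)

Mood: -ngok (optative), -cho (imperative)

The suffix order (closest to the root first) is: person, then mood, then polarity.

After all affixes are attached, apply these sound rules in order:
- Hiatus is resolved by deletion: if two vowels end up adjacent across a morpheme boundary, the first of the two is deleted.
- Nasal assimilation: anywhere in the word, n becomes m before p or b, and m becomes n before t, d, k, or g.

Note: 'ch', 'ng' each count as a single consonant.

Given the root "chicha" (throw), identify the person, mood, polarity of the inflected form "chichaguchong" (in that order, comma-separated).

2nd person, imperative, negative

Segment: chicha-gu-cho-ng.
person: -gu → 2nd person.
mood: -cho → imperative.
polarity: -ng/uk → negative.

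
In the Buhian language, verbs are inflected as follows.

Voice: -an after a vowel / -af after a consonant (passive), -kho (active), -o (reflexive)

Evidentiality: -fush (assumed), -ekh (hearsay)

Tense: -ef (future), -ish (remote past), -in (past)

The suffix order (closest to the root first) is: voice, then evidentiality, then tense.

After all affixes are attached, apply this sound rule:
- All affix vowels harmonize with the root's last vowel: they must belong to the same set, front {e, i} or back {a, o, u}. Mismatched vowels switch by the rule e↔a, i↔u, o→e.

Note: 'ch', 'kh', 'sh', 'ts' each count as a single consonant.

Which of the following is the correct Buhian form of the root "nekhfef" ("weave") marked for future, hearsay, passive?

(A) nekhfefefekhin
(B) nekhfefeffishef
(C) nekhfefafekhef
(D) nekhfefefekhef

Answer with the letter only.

Attach voice passive -af (after consonant 'f') → nekhfefaf.
Attach evidentiality hearsay -ekh → nekhfefafekh.
Attach tense future -ef → nekhfefafekhef.
Apply vowel harmony: nekhfefafekhef → nekhfefefekhef.
So the correct form is nekhfefefekhef, option (D).
(C) nekhfefafekhef is wrong: it fails to apply the sound rule(s).
(A) nekhfefefekhin is wrong: it uses past instead of future for tense.
(B) nekhfefeffishef is wrong: it uses assumed instead of hearsay for evidentiality.

D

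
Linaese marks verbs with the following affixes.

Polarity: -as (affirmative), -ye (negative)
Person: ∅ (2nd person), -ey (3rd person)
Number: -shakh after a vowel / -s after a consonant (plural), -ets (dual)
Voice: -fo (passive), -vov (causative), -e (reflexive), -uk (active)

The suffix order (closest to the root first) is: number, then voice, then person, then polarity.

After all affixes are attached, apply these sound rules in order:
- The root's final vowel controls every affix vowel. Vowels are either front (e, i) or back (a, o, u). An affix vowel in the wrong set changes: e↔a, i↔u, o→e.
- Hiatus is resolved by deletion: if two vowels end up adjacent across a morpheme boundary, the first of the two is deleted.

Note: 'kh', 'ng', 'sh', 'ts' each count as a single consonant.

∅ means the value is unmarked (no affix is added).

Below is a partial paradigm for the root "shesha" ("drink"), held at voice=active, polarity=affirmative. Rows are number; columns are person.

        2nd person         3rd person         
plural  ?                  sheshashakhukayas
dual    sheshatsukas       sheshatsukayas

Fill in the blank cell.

sheshashakhukas

Attach number plural -shakh (after vowel 'a') → sheshashakh.
Attach voice active -uk → sheshashakhuk.
person = 2nd person: zero marking, form stays sheshashakhuk.
Attach polarity affirmative -as → sheshashakhukas.
Vowel harmony: no change.
Vowel deletion: no change.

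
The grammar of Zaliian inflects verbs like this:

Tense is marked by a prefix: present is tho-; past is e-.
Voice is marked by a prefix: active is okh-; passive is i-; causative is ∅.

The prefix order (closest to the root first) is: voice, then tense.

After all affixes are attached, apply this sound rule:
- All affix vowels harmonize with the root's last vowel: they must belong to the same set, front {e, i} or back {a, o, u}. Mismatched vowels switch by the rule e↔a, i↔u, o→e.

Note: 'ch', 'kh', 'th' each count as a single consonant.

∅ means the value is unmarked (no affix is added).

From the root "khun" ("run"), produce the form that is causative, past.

voice = causative: zero marking, form stays khun.
Attach tense past e- → ekhun.
Apply vowel harmony: ekhun → akhun.

akhun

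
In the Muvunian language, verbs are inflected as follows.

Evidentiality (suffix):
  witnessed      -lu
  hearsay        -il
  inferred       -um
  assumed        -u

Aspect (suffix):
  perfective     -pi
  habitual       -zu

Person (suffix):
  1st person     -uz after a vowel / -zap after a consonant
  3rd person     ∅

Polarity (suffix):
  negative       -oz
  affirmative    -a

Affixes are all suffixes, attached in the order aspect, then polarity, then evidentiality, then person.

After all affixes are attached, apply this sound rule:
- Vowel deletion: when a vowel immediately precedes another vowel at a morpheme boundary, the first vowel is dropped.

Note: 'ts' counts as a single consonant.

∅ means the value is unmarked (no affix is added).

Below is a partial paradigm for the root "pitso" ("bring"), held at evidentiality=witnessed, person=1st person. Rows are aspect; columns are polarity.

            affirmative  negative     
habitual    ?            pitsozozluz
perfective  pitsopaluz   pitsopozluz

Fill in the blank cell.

pitsozaluz

Attach aspect habitual -zu → pitsozu.
Attach polarity affirmative -a → pitsozua.
Attach evidentiality witnessed -lu → pitsozualu.
Attach person 1st person -uz (after vowel 'u') → pitsozualuuz.
Apply vowel deletion: pitsozualuuz → pitsozaluz.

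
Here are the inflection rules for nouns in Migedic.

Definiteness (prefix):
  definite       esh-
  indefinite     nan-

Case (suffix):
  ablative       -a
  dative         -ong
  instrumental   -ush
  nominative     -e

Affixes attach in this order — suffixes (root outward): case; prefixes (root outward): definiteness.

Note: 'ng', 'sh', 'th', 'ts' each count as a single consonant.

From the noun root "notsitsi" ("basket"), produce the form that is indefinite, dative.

nannotsitsiong

Attach definiteness indefinite nan- → nannotsitsi.
Attach case dative -ong → nannotsitsiong.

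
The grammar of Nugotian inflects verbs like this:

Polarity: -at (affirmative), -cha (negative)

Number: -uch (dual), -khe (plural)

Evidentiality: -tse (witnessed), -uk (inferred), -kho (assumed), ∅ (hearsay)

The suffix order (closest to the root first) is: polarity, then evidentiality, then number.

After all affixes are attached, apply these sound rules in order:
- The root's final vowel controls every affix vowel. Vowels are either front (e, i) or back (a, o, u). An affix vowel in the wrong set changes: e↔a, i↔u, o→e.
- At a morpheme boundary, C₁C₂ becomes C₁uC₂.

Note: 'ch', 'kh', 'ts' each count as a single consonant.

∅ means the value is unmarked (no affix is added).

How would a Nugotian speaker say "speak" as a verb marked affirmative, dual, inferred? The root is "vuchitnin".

Attach polarity affirmative -at → vuchitninat.
Attach evidentiality inferred -uk → vuchitninatuk.
Attach number dual -uch → vuchitninatukuch.
Apply vowel harmony: vuchitninatukuch → vuchitninetikich.
Epenthesis: no change.

vuchitninetikich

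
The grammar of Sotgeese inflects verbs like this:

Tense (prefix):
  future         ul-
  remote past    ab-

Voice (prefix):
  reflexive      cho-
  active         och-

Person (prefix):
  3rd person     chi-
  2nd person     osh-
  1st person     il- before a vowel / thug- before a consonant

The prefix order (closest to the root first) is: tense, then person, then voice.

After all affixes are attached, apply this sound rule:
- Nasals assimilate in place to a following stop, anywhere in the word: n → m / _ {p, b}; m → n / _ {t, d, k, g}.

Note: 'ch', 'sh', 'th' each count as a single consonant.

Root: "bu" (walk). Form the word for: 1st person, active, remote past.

ochilabbu

Attach tense remote past ab- → abbu.
Attach person 1st person il- (before vowel 'a') → ilabbu.
Attach voice active och- → ochilabbu.
Nasal assimilation: no change.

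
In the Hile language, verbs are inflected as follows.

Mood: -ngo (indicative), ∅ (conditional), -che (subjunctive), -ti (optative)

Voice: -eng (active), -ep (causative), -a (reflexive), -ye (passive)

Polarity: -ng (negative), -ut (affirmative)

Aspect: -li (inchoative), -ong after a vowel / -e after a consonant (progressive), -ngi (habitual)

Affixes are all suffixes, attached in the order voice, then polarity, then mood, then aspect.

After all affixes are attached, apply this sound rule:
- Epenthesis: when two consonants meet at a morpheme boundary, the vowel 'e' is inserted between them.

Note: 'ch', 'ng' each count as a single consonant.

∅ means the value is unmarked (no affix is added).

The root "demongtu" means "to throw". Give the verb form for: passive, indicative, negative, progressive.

Attach voice passive -ye → demongtuye.
Attach polarity negative -ng → demongtuyeng.
Attach mood indicative -ngo → demongtuyengngo.
Attach aspect progressive -ong (after vowel 'o') → demongtuyengngoong.
Apply epenthesis: demongtuyengngoong → demongtuyengengoong.

demongtuyengengoong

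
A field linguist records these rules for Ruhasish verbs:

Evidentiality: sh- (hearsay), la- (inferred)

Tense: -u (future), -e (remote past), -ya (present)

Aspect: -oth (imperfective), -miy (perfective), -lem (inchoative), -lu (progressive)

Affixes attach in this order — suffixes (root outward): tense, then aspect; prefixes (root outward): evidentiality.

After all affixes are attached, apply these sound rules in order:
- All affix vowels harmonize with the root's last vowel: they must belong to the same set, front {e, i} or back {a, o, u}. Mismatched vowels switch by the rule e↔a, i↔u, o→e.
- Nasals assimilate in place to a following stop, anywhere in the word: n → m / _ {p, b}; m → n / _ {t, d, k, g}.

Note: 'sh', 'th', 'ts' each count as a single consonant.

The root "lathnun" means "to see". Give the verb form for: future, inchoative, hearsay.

shlathnunulam

Attach tense future -u → lathnunu.
Attach aspect inchoative -lem → lathnunulem.
Attach evidentiality hearsay sh- → shlathnunulem.
Apply vowel harmony: shlathnunulem → shlathnunulam.
Nasal assimilation: no change.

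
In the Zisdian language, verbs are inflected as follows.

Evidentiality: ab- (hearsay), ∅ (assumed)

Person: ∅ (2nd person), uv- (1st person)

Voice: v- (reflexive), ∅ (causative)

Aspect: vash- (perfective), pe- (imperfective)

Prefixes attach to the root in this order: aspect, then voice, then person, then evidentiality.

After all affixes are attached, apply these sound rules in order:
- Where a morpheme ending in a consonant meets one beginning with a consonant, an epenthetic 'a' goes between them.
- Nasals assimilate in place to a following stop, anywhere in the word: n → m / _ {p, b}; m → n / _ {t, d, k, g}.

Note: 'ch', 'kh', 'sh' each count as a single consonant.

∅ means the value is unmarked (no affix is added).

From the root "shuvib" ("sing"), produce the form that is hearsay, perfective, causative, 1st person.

abuvavashashuvib

Attach aspect perfective vash- → vashshuvib.
voice = causative: zero marking, form stays vashshuvib.
Attach person 1st person uv- → uvvashshuvib.
Attach evidentiality hearsay ab- → abuvvashshuvib.
Apply epenthesis: abuvvashshuvib → abuvavashashuvib.
Nasal assimilation: no change.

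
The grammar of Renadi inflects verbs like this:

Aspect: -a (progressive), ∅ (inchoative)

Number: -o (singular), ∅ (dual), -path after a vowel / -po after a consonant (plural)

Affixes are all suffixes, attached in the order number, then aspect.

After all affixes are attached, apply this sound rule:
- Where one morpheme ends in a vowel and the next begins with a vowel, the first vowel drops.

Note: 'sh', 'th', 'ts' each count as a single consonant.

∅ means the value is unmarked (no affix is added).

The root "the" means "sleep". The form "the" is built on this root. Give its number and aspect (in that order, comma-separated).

Segment: the.
number: ∅ → dual.
aspect: ∅ → inchoative.

dual, inchoative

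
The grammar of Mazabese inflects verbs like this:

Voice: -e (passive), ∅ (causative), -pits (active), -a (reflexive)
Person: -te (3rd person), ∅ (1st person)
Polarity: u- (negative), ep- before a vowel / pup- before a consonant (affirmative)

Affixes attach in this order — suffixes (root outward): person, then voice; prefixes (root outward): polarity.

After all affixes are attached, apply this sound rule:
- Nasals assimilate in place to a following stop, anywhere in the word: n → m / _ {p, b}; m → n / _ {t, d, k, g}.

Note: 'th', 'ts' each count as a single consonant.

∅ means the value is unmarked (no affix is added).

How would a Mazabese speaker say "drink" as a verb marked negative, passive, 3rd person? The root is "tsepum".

Attach person 3rd person -te → tsepumte.
Attach polarity negative u- → utsepumte.
Attach voice passive -e → utsepumtee.
Apply nasal assimilation: utsepumtee → utsepuntee.

utsepuntee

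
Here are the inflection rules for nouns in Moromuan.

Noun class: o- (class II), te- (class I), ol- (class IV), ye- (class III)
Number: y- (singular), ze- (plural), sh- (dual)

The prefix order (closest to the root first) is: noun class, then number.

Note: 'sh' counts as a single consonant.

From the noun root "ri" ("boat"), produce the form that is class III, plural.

zeyeri

Attach noun class class III ye- → yeri.
Attach number plural ze- → zeyeri.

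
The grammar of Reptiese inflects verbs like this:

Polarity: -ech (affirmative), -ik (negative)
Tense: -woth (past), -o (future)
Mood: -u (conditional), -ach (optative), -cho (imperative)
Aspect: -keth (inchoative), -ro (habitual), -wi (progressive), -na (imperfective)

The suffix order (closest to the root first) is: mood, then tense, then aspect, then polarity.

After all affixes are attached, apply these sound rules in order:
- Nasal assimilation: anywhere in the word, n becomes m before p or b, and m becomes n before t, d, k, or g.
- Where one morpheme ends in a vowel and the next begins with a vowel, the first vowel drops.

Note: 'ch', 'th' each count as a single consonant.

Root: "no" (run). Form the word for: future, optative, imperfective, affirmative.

nachonech

Attach mood optative -ach → noach.
Attach tense future -o → noacho.
Attach aspect imperfective -na → noachona.
Attach polarity affirmative -ech → noachonaech.
Nasal assimilation: no change.
Apply vowel deletion: noachonaech → nachonech.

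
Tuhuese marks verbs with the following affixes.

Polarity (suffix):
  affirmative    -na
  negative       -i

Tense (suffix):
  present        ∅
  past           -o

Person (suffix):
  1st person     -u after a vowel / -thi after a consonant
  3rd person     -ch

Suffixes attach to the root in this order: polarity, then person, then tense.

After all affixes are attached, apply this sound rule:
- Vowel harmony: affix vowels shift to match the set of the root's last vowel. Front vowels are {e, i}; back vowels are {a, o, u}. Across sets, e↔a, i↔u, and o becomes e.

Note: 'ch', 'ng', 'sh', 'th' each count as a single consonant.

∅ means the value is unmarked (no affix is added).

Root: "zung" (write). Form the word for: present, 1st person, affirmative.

Attach polarity affirmative -na → zungna.
Attach person 1st person -u (after vowel 'a') → zungnau.
tense = present: zero marking, form stays zungnau.
Vowel harmony: no change.

zungnau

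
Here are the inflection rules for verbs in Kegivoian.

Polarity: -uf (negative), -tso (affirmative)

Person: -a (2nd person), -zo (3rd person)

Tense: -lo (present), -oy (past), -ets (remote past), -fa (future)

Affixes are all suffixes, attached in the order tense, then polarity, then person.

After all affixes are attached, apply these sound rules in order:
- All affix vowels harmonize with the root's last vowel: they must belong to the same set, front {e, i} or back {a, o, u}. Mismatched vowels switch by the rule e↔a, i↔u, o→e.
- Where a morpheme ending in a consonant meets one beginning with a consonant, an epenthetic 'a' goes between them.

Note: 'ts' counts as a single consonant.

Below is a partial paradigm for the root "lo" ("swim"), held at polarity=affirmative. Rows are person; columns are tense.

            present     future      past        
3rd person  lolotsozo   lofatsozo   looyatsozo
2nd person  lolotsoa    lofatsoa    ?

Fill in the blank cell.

looyatsoa

Attach tense past -oy → looy.
Attach polarity affirmative -tso → looytso.
Attach person 2nd person -a → looytsoa.
Vowel harmony: no change.
Apply epenthesis: looytsoa → looyatsoa.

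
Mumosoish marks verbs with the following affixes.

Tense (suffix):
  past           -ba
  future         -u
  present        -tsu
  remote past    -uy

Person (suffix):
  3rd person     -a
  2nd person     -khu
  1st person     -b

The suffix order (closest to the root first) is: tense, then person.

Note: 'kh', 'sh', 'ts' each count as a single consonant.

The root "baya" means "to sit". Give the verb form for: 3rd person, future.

Attach tense future -u → bayau.
Attach person 3rd person -a → bayaua.

bayaua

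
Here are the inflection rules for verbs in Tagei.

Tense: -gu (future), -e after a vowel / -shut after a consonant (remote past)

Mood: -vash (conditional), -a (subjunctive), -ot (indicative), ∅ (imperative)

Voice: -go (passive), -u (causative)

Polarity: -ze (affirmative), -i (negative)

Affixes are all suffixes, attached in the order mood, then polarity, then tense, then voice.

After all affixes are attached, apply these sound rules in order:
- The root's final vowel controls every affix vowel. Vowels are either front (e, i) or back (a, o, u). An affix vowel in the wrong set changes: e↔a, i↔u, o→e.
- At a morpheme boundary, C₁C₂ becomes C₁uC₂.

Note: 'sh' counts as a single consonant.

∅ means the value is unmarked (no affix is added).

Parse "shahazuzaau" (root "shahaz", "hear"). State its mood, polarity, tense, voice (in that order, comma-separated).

imperative, affirmative, remote past, causative

Segment: shahaz-ze-e-u.
mood: ∅ → imperative.
polarity: -ze → affirmative.
tense: -e/shut → remote past.
voice: -u → causative.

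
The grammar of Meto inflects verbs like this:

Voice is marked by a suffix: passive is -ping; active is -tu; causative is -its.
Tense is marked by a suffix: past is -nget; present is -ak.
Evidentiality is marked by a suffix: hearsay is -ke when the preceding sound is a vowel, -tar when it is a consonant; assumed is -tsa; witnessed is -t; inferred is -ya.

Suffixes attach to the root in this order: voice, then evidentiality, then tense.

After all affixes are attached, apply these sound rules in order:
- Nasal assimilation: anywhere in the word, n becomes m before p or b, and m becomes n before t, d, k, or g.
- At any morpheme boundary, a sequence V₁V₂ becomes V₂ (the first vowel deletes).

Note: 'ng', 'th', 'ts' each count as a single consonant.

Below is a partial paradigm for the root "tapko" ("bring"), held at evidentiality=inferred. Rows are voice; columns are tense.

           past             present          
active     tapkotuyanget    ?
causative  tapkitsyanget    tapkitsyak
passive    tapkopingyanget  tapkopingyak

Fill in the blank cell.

Attach voice active -tu → tapkotu.
Attach evidentiality inferred -ya → tapkotuya.
Attach tense present -ak → tapkotuyaak.
Nasal assimilation: no change.
Apply vowel deletion: tapkotuyaak → tapkotuyak.

tapkotuyak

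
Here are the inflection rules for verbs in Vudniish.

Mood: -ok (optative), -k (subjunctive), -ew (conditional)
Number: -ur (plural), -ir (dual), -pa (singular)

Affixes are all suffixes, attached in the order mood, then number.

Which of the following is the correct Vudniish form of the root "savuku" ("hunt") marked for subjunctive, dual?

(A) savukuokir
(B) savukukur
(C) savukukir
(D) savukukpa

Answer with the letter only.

C

Attach mood subjunctive -k → savukuk.
Attach number dual -ir → savukukir.
So the correct form is savukukir, option (C).
(A) savukuokir is wrong: it uses optative instead of subjunctive for mood.
(D) savukukpa is wrong: it uses singular instead of dual for number.
(B) savukukur is wrong: it uses plural instead of dual for number.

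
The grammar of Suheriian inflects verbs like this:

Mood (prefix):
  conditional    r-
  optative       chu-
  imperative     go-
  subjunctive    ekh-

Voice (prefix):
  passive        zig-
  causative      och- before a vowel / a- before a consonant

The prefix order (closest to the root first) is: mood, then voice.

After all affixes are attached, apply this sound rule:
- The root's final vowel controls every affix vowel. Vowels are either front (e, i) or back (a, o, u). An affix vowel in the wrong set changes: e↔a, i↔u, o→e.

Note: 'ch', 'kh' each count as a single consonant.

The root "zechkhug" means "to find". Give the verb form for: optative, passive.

zugchuzechkhug

Attach mood optative chu- → chuzechkhug.
Attach voice passive zig- → zigchuzechkhug.
Apply vowel harmony: zigchuzechkhug → zugchuzechkhug.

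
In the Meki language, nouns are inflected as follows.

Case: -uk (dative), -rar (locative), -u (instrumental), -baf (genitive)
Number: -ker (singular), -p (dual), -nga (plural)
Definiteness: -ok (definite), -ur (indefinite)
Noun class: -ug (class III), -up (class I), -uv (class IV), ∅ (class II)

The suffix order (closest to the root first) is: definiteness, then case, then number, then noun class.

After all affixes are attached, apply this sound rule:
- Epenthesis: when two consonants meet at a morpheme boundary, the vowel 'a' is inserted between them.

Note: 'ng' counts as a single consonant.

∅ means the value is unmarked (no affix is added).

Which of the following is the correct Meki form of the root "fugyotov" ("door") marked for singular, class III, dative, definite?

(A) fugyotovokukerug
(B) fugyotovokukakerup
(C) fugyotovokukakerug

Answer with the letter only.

Attach definiteness definite -ok → fugyotovok.
Attach case dative -uk → fugyotovokuk.
Attach number singular -ker → fugyotovokukker.
Attach noun class class III -ug → fugyotovokukkerug.
Apply epenthesis: fugyotovokukkerug → fugyotovokukakerug.
So the correct form is fugyotovokukakerug, option (C).
(A) fugyotovokukerug is wrong: it uses instrumental instead of dative for case.
(B) fugyotovokukakerup is wrong: it uses class I instead of class III for noun class.

C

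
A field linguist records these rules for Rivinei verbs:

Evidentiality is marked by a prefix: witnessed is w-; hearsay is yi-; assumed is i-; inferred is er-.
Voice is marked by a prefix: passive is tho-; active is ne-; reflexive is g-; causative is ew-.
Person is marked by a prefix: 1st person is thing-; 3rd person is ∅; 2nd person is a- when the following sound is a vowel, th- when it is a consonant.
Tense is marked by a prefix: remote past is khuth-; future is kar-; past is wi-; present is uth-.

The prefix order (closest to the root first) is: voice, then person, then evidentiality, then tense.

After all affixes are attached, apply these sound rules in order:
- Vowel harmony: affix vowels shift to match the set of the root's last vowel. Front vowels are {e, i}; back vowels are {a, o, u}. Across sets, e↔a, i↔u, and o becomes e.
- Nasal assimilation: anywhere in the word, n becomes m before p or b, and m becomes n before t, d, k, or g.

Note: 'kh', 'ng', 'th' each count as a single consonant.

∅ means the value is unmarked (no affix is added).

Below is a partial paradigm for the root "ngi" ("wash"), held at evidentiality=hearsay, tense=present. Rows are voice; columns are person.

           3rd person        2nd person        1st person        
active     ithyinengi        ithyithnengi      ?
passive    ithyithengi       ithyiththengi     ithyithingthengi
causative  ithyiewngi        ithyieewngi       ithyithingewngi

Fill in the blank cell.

Attach voice active ne- → nengi.
Attach person 1st person thing- → thingnengi.
Attach evidentiality hearsay yi- → yithingnengi.
Attach tense present uth- → uthyithingnengi.
Apply vowel harmony: uthyithingnengi → ithyithingnengi.
Nasal assimilation: no change.

ithyithingnengi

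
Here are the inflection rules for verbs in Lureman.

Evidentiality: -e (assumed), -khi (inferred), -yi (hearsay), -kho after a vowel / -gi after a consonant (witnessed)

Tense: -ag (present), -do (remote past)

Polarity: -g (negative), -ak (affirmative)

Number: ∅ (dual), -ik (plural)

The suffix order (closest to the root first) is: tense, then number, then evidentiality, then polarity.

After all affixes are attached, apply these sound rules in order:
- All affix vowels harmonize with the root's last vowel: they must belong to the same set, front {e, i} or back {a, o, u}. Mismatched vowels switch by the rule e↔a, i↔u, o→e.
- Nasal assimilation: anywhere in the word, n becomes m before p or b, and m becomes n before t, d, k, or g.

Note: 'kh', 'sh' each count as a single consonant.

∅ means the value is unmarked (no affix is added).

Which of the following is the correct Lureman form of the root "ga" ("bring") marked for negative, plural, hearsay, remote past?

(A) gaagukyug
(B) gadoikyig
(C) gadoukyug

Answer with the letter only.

Attach tense remote past -do → gado.
Attach number plural -ik → gadoik.
Attach evidentiality hearsay -yi → gadoikyi.
Attach polarity negative -g → gadoikyig.
Apply vowel harmony: gadoikyig → gadoukyug.
Nasal assimilation: no change.
So the correct form is gadoukyug, option (C).
(A) gaagukyug is wrong: it uses present instead of remote past for tense.
(B) gadoikyig is wrong: it fails to apply the sound rule(s).

C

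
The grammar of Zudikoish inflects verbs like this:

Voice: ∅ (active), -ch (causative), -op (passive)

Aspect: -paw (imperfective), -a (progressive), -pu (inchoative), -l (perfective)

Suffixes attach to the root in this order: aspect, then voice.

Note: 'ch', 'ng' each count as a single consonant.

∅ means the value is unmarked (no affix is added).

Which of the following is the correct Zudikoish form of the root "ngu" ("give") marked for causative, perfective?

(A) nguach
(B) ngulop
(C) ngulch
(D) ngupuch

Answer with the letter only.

C

Attach aspect perfective -l → ngul.
Attach voice causative -ch → ngulch.
So the correct form is ngulch, option (C).
(A) nguach is wrong: it uses progressive instead of perfective for aspect.
(B) ngulop is wrong: it uses passive instead of causative for voice.
(D) ngupuch is wrong: it uses inchoative instead of perfective for aspect.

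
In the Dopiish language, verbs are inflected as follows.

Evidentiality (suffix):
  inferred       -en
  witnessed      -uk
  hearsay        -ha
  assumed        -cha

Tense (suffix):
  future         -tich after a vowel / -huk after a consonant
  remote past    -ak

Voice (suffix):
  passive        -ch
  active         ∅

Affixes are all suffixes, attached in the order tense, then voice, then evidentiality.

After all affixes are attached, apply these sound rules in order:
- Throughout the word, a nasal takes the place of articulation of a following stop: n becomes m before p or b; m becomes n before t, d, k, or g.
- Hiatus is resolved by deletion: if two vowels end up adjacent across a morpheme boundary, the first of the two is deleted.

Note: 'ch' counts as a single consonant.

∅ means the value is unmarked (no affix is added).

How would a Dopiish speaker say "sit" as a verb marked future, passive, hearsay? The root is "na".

Attach tense future -tich (after vowel 'a') → natich.
Attach voice passive -ch → natichch.
Attach evidentiality hearsay -ha → natichchha.
Nasal assimilation: no change.
Vowel deletion: no change.

natichchha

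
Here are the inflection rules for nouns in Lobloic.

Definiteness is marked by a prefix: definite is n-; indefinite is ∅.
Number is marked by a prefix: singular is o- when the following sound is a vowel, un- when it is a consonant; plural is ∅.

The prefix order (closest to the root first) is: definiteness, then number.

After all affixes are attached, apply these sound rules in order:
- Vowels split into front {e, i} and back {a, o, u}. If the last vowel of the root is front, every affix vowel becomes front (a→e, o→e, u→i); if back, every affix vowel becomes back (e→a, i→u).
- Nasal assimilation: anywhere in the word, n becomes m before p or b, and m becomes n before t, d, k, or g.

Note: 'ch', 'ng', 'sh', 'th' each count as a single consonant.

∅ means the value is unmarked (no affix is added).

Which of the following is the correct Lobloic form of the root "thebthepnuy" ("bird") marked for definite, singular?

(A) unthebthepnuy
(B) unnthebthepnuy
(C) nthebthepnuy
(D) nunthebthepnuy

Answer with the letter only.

B

Attach definiteness definite n- → nthebthepnuy.
Attach number singular un- (before consonant 'n') → unnthebthepnuy.
Vowel harmony: no change.
Nasal assimilation: no change.
So the correct form is unnthebthepnuy, option (B).
(D) nunthebthepnuy is wrong: it has the affixes in the wrong order.
(A) unthebthepnuy is wrong: it uses indefinite instead of definite for definiteness.
(C) nthebthepnuy is wrong: it uses plural instead of singular for number.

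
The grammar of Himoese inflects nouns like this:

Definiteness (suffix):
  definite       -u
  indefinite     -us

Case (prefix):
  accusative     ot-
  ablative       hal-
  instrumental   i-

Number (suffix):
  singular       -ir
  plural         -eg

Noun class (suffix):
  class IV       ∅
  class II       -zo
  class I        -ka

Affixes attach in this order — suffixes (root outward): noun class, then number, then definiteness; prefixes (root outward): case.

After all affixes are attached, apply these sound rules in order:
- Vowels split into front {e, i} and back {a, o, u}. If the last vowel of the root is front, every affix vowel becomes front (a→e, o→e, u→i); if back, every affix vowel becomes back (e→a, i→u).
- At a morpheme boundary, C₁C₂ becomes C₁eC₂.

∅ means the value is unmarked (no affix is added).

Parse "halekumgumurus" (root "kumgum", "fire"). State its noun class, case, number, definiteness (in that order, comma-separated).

Segment: hal-kumgum-ir-us.
noun class: ∅ → class IV.
case: hal- → ablative.
number: -ir → singular.
definiteness: -us → indefinite.

class IV, ablative, singular, indefinite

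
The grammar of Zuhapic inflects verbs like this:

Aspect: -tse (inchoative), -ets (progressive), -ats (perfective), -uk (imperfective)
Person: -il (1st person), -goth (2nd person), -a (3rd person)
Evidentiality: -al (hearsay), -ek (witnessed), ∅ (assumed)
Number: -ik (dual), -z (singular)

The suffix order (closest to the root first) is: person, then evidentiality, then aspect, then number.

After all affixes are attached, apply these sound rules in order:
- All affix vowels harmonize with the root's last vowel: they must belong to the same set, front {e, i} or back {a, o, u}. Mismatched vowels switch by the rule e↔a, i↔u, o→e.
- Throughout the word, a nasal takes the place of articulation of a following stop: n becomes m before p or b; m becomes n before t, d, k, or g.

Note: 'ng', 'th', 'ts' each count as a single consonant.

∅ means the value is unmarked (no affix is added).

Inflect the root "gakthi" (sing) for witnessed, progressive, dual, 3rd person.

Attach person 3rd person -a → gakthia.
Attach evidentiality witnessed -ek → gakthiaek.
Attach aspect progressive -ets → gakthiaekets.
Attach number dual -ik → gakthiaeketsik.
Apply vowel harmony: gakthiaeketsik → gakthieeketsik.
Nasal assimilation: no change.

gakthieeketsik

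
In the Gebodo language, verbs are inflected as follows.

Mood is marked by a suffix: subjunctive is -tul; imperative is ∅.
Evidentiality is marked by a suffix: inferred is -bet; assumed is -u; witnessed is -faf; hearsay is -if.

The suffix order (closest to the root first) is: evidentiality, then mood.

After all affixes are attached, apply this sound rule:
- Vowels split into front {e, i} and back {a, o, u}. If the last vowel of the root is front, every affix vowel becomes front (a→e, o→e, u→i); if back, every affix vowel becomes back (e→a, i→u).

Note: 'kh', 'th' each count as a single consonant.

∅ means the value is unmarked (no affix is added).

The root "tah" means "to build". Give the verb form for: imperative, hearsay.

Attach evidentiality hearsay -if → tahif.
mood = imperative: zero marking, form stays tahif.
Apply vowel harmony: tahif → tahuf.

tahuf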